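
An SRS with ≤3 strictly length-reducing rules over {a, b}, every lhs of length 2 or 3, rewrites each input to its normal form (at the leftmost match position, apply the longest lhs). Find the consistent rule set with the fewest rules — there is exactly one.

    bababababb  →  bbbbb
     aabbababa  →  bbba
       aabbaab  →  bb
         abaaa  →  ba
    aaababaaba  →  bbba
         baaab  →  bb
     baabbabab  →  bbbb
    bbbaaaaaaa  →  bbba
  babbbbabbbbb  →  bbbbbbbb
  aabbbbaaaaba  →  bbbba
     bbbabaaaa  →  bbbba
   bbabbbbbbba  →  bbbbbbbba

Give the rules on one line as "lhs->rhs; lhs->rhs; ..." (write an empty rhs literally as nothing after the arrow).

aa->a; ab->b; abb->b

  | bababababb => bbabababb => bbbababb => bbbbabb => bbbbb
  | aabbababa => abbababa => bababa => bbaba => bbba
  | aabbaab => abbaab => baab => bab => bb
  | abaaa => baaa => baa => ba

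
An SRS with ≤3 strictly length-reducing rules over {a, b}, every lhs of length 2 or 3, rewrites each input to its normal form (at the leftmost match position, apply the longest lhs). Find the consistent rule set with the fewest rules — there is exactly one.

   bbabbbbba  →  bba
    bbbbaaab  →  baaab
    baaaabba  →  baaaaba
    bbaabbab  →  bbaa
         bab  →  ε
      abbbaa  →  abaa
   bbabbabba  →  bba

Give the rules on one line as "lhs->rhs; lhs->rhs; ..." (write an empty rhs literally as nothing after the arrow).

  | bbabbbbba => bbbbba => bba
  | bbbbaaab => baaab
  | baaaabba => baaaaba
  | bbaabbab => bbaabab => bbaa

abb->ab; bab->; bbb->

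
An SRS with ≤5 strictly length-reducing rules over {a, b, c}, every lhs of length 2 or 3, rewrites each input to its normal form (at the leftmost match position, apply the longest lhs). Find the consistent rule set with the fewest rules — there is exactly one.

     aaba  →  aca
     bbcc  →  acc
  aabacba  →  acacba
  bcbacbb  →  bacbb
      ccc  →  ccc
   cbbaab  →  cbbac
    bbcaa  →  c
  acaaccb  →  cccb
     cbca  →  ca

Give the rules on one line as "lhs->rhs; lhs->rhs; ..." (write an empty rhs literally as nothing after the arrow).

  | aaba => aca
  | bbcc => acc
  | aabacba => acacba
  | bcbacbb => bacbb

ab->c; bbc->ac; bc->; caa->b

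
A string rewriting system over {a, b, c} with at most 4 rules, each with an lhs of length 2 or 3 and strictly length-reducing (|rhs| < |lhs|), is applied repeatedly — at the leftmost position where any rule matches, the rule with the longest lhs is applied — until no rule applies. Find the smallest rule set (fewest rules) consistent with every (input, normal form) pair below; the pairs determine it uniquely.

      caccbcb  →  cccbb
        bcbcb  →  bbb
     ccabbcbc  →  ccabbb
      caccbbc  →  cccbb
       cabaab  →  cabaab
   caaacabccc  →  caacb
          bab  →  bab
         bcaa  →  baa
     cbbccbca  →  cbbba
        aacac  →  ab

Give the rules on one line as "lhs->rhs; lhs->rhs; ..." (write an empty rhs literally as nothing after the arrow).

aca->c; acc->ab; bc->b; cac->cc

  | caccbcb => cccbcb => cccbb
  | bcbcb => bbcb => bbb
  | ccabbcbc => ccabbbc => ccabbb
  | caccbbc => cccbbc => cccbb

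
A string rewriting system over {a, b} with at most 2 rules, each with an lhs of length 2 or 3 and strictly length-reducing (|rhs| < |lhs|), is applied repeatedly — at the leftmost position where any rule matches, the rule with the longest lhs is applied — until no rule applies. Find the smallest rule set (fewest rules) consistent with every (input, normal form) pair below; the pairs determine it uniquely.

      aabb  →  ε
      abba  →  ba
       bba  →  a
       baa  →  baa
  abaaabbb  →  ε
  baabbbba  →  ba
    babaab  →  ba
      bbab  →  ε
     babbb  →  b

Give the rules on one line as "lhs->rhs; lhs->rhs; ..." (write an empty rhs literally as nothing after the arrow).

  | aabb => ab => ε
  | abba => ba
  | bba => a
  | baa

ab->; bb->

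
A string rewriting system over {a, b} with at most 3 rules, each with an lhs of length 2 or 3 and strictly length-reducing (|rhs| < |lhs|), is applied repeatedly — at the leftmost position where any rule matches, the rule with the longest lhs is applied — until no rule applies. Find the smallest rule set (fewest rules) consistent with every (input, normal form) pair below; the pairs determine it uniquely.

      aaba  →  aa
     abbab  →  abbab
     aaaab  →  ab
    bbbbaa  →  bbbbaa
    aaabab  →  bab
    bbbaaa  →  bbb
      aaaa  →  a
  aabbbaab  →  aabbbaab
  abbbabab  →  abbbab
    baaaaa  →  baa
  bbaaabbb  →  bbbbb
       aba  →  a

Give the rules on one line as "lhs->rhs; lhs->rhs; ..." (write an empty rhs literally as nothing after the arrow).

aaa->; aba->a

  | aaba => aa
  | abbab
  | aaaab => ab
  | bbbbaa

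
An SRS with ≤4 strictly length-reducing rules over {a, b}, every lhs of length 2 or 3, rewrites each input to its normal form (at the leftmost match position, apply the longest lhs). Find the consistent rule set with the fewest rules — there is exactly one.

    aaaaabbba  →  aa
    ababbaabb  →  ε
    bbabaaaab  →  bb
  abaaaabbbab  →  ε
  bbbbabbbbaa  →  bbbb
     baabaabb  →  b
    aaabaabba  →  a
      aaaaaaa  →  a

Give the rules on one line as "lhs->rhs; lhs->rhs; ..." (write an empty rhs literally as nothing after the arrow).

  | aaaaabbba => abaabbba => aabbba => aaba => aa
  | ababbaabb => abbaabb => aaabb => abbb => ab => ε
  | bbabaaaab => bbaaaab => bbabab => bbab => bb
  | abaaaabbbab => aaaabbbab => ababbbab => abbbab => abab => ab => ε

aaa->ab; ab->; abb->a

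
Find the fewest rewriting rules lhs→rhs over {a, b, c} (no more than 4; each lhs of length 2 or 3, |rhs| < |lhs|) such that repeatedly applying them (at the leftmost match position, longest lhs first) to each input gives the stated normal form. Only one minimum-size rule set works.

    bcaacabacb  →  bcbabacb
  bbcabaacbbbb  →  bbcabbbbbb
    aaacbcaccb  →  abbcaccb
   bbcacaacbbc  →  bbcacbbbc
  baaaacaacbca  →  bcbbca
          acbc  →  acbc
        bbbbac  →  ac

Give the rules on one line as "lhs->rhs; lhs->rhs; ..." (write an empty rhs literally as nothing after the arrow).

  | bcaacabacb => bcbabacb
  | bbcabaacbbbb => bbcabbbbbb
  | aaacbcaccb => abbcaccb
  | bbcacaacbbc => bbcacbbbc

aab->c; aac->b; bba->a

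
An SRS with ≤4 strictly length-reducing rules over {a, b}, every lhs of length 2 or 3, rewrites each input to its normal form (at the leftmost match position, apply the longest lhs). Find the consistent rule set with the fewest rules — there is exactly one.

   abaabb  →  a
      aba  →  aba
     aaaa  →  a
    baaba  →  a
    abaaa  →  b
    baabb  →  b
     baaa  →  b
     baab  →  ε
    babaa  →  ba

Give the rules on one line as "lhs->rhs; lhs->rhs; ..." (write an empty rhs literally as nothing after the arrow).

  | abaabb => abbbb => abb => a
  | aba
  | aaaa => baa => bb => a
  | baaba => bbba => a

aa->b; abb->a; bb->a; bbb->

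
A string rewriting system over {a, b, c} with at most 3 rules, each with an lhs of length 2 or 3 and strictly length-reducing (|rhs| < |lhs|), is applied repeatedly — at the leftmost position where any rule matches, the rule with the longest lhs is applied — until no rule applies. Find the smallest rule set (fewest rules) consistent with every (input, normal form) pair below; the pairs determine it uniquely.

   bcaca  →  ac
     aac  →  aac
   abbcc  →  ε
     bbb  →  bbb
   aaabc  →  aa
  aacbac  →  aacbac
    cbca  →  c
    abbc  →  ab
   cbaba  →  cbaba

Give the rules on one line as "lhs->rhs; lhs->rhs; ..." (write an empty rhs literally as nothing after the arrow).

abc->; bc->; ca->c

  | bcaca => aca => ac
  | aac
  | abbcc => abc => ε
  | bbb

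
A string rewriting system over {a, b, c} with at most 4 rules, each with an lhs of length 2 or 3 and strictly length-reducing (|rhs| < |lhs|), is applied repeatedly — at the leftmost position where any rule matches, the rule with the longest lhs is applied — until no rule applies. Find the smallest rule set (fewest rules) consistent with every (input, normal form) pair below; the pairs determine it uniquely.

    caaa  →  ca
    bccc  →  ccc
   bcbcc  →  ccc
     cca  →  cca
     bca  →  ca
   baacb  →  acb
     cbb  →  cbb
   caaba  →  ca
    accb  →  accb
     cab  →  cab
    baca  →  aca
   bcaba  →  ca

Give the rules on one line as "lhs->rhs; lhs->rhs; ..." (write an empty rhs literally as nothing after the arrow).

aa->a; ba->a; bc->c

  | caaa => caa => ca
  | bccc => ccc
  | bcbcc => cbcc => ccc
  | cca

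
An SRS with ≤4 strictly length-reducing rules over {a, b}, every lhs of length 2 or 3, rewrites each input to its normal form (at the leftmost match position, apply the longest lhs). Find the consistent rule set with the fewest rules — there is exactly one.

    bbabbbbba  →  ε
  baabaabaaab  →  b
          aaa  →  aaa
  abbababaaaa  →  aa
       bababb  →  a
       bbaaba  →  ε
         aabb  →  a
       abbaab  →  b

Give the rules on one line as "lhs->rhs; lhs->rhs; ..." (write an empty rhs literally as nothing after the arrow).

  | bbabbbbba => aabbbbba => abbbbba => bbbbba => abbba => bbba => aba => ba => ε
  | baabaabaaab => baabaaab => baaab => ab => b
  | aaa
  | abbababaaaa => bbababaaaa => aababaaaa => ababaaaa => babaaaa => baaaa => aa

ab->b; ba->; baa->; bb->a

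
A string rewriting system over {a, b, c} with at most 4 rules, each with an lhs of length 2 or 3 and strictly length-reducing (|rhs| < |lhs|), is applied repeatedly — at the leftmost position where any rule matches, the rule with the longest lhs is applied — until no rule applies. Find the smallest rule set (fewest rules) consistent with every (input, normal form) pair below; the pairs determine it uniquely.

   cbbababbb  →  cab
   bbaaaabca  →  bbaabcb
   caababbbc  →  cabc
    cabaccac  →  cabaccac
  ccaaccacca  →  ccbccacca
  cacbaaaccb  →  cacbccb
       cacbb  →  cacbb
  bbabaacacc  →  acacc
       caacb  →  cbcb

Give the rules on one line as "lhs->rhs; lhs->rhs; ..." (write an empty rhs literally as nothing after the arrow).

aac->bc; bab->b; bbb->a; bca->cb

  | cbbababbb => cbbabbb => cbbbb => cab
  | bbaaaabca => bbaaaacb => bbaabcb
  | caababbbc => caabbbc => caaac => cabc
  | cabaccac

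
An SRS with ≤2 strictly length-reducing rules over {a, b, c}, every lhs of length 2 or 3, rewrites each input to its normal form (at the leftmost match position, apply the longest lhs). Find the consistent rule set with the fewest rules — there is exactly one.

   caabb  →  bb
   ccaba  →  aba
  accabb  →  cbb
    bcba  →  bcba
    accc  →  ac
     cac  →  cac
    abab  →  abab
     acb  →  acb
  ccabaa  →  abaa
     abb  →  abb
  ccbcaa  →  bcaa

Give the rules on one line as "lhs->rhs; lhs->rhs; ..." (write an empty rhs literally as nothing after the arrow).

aab->cb; cc->

  | caabb => ccbb => bb
  | ccaba => aba
  | accabb => aabb => cbb
  | bcba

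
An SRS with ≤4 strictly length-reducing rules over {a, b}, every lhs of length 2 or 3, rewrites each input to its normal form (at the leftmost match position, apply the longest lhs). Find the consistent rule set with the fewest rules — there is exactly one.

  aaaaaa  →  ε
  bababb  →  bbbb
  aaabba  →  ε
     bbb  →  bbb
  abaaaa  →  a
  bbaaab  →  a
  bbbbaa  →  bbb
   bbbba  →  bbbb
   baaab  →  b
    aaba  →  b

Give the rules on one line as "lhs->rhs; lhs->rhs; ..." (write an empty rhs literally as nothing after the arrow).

aa->; ab->a; ba->b; baa->a

  | aaaaaa => aaaa => aa => ε
  | bababb => bbabb => bbbb
  | aaabba => abba => aba => aa => ε
  | bbb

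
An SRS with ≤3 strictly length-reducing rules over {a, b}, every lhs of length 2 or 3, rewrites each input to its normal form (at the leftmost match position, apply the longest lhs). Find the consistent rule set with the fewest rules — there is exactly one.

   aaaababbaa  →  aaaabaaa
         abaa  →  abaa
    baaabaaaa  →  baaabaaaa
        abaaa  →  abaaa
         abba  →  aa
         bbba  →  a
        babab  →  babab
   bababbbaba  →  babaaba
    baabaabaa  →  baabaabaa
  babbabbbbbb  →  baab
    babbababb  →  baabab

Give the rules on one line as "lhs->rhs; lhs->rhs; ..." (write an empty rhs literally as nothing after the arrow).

  | aaaababbaa => aaaabaaa
  | abaa
  | baaabaaaa
  | abaaa

bb->b; bba->a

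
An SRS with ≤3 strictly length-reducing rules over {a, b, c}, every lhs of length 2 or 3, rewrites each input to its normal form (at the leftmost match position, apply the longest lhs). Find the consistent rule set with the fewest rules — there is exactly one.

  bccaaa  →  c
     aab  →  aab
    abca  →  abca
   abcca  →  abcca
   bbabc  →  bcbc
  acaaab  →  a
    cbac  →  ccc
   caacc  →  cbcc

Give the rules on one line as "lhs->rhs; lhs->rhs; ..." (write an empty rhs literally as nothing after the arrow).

ba->c; caa->cb; ccb->

  | bccaaa => bccba => ba => c
  | aab
  | abca
  | abcca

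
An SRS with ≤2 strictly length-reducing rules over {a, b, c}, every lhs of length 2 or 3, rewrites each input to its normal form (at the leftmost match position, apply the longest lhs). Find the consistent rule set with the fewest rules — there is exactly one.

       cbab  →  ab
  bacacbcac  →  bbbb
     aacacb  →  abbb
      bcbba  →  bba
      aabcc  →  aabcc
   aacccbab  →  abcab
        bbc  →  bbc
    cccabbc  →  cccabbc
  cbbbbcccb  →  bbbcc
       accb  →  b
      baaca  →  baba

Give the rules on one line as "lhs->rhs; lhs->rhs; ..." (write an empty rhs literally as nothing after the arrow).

  | cbab => ab
  | bacacbcac => bbacbcac => bbbbcac => bbbbcb => bbbb
  | aacacb => abacb => abbb
  | bcbba => bba

ac->b; cb->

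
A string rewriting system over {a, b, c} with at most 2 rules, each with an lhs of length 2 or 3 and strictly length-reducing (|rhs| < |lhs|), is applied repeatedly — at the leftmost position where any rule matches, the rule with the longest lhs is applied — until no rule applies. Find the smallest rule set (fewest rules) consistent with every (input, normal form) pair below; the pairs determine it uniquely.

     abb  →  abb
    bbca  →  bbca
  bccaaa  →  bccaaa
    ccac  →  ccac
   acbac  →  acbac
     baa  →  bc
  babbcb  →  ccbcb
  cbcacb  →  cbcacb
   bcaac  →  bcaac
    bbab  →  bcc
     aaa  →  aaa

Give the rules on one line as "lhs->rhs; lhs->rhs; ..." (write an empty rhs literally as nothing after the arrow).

baa->bc; bab->cc

  | abb
  | bbca
  | bccaaa
  | ccac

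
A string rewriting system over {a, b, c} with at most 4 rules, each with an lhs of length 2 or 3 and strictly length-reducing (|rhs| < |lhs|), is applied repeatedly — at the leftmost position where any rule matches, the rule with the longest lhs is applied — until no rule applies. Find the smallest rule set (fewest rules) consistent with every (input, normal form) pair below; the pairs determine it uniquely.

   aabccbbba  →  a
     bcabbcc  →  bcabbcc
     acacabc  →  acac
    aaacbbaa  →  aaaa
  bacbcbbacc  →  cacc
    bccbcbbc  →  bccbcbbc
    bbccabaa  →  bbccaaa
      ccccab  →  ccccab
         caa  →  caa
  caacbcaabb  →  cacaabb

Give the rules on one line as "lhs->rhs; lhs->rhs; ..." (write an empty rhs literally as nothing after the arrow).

  | aabccbbba => acbbba => bba => ba => a
  | bcabbcc
  | acacabc => acac
  | aaacbbaa => aabaa => aaaa

abc->; acb->; ba->a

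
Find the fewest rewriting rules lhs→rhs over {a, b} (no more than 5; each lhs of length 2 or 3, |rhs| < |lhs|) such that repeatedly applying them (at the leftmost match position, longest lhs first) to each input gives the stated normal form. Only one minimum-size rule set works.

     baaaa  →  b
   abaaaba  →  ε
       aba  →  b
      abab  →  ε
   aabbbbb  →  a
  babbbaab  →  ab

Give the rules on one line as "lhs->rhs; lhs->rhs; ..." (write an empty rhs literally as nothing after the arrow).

  | baaaa => bbaa => aa => b
  | abaaaba => baaba => baa => bb => ε
  | aba => b
  | abab => bb => ε

aa->b; aab->a; aba->b; bb->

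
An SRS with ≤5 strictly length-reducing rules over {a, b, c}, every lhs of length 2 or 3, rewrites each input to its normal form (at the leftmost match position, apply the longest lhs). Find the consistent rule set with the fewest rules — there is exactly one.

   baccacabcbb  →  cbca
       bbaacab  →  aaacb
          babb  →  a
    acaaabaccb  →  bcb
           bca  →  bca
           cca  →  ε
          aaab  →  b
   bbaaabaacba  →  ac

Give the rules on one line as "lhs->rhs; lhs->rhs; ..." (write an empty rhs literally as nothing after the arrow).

ab->b; ba->; bb->a; cc->b

  | baccacabcbb => ccacabcbb => bacabcbb => cabcbb => cbcbb => cbca
  | bbaacab => aaacab => aaacb
  | babb => bb => a
  | acaaabaccb => acaabaccb => acabaccb => acbaccb => acccb => abcb => bcb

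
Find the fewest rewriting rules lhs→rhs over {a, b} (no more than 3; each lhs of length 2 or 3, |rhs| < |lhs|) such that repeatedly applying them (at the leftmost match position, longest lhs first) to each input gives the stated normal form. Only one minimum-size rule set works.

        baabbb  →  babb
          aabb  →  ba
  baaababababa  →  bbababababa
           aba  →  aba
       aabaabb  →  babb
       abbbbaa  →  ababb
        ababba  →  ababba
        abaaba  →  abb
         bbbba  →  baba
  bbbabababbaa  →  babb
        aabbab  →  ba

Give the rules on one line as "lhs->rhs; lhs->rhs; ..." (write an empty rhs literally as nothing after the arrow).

aa->b; bbb->ba

  | baabbb => bbbbb => babb
  | aabb => bbb => ba
  | baaababababa => bbababababa
  | aba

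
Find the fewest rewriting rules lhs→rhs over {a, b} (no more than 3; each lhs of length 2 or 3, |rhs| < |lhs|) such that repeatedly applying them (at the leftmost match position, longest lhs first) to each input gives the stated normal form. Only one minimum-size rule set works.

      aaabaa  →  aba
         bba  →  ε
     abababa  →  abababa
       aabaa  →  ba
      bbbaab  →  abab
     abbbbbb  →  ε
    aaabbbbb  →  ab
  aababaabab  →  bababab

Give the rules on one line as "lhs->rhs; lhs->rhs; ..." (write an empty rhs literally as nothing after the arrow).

  | aaabaa => abaa => aba
  | bba => aa => ε
  | abababa
  | aabaa => baa => ba

aa->; baa->ba; bb->a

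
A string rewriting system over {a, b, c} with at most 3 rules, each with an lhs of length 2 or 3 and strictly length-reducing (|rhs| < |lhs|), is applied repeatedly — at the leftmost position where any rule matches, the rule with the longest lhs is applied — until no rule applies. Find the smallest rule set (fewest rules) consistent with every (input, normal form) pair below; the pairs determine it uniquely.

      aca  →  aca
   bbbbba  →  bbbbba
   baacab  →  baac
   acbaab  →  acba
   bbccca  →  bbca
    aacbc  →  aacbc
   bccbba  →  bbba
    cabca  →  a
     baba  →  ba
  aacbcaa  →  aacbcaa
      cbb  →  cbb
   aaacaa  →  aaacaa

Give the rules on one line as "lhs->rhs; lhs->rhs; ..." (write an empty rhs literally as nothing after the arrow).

ab->; cc->

  | aca
  | bbbbba
  | baacab => baac
  | acbaab => acba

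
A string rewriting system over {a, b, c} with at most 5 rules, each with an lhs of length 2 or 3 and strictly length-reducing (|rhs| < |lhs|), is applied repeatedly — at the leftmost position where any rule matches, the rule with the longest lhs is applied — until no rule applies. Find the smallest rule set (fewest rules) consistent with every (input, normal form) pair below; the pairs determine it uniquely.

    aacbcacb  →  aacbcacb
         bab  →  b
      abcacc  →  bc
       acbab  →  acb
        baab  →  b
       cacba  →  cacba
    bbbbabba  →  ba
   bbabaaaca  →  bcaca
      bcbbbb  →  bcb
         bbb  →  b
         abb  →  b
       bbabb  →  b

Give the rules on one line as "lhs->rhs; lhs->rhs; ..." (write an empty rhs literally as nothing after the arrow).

  | aacbcacb
  | bab => bb => b
  | abcacc => bcacc => bc
  | acbab => acbb => acb

aaa->ca; ab->b; acc->; bb->b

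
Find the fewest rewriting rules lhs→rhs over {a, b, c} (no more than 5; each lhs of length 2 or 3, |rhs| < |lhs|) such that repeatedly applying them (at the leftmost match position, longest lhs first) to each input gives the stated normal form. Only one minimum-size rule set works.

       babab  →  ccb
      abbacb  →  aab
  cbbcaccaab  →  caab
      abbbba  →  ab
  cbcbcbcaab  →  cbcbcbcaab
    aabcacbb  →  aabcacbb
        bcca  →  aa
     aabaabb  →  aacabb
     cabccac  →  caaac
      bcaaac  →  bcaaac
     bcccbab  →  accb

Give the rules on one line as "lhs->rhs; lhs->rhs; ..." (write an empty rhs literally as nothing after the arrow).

  | babab => cbab => ccb
  | abbacb => abccb => aab
  | cbbcaccaab => caccaab => caab
  | abbbba => abbbc => ab

ba->c; bbc->; bcc->a; cca->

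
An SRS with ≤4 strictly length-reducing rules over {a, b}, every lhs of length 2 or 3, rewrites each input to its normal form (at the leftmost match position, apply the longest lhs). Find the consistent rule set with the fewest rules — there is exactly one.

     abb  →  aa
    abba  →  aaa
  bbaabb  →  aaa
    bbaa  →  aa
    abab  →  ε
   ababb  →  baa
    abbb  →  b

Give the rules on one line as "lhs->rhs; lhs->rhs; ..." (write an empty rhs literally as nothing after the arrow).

  | abb => aa
  | abba => aaa
  | bbaabb => aabb => aaa
  | bbaa => aa

ab->b; abb->aa; bb->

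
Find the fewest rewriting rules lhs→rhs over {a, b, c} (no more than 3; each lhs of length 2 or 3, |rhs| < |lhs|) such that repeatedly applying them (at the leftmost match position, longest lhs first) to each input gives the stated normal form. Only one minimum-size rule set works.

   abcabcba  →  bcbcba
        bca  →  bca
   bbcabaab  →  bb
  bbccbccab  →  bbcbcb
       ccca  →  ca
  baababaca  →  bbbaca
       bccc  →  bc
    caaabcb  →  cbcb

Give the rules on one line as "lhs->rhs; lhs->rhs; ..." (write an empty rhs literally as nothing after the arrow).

  | abcabcba => bcabcba => bcbcba
  | bca
  | bbcabaab => bbcbaab => bbcbab => bbcbb => bb
  | bbccbccab => bbcbccab => bbcbcab => bbcbcb

ab->b; cbb->; cc->c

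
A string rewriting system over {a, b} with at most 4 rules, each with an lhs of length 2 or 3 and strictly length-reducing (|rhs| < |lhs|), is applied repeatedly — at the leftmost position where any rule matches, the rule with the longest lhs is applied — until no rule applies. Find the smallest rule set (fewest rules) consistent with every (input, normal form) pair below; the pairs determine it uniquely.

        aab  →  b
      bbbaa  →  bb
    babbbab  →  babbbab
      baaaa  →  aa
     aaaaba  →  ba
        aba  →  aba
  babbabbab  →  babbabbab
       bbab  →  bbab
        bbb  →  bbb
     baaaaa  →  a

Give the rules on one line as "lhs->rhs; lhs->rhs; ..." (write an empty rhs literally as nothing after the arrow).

aaa->a; aab->b; baa->

  | aab => b
  | bbbaa => bb
  | babbbab
  | baaaa => aa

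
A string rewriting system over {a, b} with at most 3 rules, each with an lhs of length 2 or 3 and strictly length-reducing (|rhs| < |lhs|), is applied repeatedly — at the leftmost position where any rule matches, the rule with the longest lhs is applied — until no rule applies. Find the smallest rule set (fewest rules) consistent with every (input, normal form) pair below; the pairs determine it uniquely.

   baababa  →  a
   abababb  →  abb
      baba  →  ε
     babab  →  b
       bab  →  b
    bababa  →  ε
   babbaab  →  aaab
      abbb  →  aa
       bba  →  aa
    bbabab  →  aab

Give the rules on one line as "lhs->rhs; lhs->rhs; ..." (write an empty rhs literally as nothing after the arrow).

  | baababa => ababa => aba => a
  | abababb => ababb => abb
  | baba => ba => ε
  | babab => bab => b

ba->; bba->aa; bbb->a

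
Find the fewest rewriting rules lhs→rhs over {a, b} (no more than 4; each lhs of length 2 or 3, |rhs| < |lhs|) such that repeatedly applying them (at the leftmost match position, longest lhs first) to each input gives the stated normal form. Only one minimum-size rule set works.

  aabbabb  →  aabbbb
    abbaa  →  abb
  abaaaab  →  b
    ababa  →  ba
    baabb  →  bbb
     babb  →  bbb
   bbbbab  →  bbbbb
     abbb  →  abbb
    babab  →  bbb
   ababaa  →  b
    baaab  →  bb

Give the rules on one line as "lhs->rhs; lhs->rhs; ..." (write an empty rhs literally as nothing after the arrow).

aaa->; aba->; baa->b; bab->bb

  | aabbabb => aabbbb
  | abbaa => abb
  | abaaaab => aaab => b
  | ababa => ba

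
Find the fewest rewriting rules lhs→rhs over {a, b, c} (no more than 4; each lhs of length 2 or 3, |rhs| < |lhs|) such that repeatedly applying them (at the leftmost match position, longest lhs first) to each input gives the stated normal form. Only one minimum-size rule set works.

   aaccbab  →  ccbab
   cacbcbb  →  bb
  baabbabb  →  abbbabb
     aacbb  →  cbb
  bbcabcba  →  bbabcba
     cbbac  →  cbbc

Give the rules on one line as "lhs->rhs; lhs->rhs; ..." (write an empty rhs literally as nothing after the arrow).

ac->c; baa->ab; ca->a; cbc->

  | aaccbab => accbab => ccbab
  | cacbcbb => acbcbb => cbcbb => bb
  | baabbabb => abbbabb
  | aacbb => acbb => cbb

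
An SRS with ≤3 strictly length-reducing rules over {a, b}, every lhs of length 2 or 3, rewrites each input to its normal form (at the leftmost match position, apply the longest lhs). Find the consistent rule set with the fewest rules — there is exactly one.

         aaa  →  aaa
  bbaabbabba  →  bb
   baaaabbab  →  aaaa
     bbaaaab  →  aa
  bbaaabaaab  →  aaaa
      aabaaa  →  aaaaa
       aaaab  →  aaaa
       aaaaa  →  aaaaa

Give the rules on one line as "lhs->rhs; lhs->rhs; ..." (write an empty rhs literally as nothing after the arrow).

ab->a; ba->

  | aaa
  | bbaabbabba => babbabba => bbabba => bbba => bb
  | baaaabbab => aaabbab => aaabab => aaaab => aaaa
  | bbaaaab => baaab => aab => aa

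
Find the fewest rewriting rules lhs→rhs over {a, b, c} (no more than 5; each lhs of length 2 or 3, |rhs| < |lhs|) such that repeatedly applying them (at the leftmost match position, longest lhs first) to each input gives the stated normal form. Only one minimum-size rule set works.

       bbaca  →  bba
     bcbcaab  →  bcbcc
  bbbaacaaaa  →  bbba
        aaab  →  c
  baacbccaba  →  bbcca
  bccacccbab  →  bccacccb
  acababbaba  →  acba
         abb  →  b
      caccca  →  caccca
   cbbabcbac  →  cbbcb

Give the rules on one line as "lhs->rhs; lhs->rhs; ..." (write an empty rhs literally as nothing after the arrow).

aa->a; aab->c; ab->; bac->b

  | bbaca => bba
  | bcbcaab => bcbcc
  | bbbaacaaaa => bbbacaaaa => bbbaaaa => bbbaaa => bbbaa => bbba
  | aaab => aab => c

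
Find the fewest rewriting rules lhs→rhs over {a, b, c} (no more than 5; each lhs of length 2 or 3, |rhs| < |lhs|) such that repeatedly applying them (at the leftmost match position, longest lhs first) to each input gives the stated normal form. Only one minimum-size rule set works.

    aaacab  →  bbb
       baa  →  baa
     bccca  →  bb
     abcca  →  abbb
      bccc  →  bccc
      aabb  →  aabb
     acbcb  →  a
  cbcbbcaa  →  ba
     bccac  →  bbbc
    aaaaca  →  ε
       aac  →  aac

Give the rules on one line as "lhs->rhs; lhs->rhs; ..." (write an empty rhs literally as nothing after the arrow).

  | aaacab => ccab => bbb
  | baa
  | bccca => bcbb => bb
  | abcca => abbb

aaa->c; ca->; cb->; cca->bb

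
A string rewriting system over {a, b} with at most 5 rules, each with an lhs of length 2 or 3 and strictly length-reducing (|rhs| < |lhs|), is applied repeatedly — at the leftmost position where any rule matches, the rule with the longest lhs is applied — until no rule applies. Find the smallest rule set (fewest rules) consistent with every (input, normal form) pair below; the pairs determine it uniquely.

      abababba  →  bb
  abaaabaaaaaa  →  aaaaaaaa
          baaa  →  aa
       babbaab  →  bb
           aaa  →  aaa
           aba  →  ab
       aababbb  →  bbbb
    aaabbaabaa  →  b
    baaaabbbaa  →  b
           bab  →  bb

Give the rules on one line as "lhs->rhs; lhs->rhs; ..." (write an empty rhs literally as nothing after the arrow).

abb->bb; ba->b; baa->a; bba->b

  | abababba => abbabba => bbabba => bbba => bb
  | abaaabaaaaaa => aaabaaaaaa => aaaaaaaa
  | baaa => aa
  | babbaab => bbbaab => bbab => bb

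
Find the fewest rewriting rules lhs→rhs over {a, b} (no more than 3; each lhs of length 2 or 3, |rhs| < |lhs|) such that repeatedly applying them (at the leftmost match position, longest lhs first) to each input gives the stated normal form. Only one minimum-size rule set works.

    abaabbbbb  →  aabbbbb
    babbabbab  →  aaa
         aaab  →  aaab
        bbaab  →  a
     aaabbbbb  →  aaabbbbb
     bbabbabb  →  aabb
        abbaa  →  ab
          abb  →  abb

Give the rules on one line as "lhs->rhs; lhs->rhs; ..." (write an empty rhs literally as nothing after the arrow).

  | abaabbbbb => aabbbbb
  | babbabbab => ababbab => aabab => aaa
  | aaab
  | bbaab => bab => a

ba->b; baa->a; bab->a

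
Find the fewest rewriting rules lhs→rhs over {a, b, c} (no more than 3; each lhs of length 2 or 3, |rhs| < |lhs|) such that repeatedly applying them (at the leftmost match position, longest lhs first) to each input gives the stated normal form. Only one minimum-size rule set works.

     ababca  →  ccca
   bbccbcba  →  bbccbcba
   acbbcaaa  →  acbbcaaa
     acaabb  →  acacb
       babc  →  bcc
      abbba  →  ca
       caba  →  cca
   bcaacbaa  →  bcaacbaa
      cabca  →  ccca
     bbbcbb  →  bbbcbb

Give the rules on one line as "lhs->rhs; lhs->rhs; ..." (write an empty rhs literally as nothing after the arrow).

  | ababca => cabca => ccca
  | bbccbcba
  | acbbcaaa
  | acaabb => acacb

ab->c; bba->a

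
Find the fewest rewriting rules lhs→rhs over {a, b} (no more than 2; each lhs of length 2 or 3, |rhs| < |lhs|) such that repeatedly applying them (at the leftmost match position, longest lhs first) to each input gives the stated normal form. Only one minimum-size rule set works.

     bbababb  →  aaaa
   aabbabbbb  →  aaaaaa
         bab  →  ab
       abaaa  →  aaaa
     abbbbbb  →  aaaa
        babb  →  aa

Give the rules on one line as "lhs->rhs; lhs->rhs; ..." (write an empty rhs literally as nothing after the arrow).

ba->a; bb->a

  | bbababb => aababb => aaabb => aaaa
  | aabbabbbb => aaaabbbb => aaaaabb => aaaaaa
  | bab => ab
  | abaaa => aaaa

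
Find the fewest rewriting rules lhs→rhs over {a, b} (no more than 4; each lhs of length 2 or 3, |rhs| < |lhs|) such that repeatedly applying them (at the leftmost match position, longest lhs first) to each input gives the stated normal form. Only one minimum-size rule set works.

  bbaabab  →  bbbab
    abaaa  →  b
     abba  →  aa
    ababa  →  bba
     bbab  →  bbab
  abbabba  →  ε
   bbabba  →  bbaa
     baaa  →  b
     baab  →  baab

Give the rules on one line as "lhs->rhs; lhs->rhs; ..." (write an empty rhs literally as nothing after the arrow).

  | bbaabab => bbabab => bbbab
  | abaaa => baaa => b
  | abba => aa
  | ababa => baba => bba

aaa->; aba->ba; abb->a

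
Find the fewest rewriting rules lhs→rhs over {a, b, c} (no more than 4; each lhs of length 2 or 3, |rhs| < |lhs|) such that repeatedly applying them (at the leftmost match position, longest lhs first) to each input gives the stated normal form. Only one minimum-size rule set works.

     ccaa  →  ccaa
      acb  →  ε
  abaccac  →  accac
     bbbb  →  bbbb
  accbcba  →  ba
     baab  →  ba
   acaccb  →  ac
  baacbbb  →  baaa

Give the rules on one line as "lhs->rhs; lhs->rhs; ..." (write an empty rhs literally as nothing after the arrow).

  | ccaa
  | acb => ab => ε
  | abaccac => accac
  | bbbb

ab->; cb->b; cbb->aa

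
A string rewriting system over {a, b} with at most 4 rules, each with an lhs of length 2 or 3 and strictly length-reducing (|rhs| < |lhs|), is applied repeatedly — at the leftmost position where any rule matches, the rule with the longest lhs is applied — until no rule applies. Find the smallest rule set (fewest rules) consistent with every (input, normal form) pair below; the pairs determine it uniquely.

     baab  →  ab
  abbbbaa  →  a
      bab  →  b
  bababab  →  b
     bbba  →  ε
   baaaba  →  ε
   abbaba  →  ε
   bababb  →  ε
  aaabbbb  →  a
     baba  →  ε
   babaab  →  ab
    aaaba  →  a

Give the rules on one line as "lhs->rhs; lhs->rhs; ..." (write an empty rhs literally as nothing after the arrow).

  | baab => ab
  | abbbbaa => abbaa => aaa => a
  | bab => b
  | bababab => babab => bab => b

aa->; ba->; bb->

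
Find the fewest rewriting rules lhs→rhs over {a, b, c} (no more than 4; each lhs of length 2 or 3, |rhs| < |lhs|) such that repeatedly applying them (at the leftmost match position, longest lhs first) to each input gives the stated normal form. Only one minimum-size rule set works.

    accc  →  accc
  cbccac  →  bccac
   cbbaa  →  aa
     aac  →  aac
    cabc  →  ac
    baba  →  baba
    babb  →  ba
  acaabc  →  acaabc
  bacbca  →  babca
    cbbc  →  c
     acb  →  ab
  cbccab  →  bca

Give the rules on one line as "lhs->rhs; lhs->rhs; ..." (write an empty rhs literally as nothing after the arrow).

bb->; cab->a; cb->b

  | accc
  | cbccac => bccac
  | cbbaa => bbaa => aa
  | aac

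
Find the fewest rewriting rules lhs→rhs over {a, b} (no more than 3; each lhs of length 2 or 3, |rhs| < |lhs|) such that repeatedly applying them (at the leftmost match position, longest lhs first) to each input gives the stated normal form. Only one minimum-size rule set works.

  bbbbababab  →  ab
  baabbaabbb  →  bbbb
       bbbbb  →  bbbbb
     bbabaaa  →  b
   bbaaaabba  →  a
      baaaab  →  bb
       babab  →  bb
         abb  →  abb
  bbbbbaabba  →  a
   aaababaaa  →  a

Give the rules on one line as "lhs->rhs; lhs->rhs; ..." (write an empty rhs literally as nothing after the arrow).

  | bbbbababab => bbbababab => bbababab => bababab => ababab => aabab => bbab => bab => ab
  | baabbaabbb => aabbaabbb => bbbaabbb => bbaabbb => baabbb => aabbb => bbbb
  | bbbbb
  | bbabaaa => babaaa => abaaa => aaaa => baa => aa => b

aa->b; ba->a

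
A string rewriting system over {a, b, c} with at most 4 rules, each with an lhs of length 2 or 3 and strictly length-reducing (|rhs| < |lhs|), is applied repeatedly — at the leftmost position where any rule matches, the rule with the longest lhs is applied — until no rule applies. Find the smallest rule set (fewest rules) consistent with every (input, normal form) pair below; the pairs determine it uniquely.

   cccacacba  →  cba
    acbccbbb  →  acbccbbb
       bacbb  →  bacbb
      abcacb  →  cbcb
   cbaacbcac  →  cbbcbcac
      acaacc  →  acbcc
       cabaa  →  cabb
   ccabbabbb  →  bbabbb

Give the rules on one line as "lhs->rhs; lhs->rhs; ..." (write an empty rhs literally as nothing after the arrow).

  | cccacacba => ccacba => cba
  | acbccbbb
  | bacbb
  | abcacb => caacb => cbcb

aa->b; abc->ca; cca->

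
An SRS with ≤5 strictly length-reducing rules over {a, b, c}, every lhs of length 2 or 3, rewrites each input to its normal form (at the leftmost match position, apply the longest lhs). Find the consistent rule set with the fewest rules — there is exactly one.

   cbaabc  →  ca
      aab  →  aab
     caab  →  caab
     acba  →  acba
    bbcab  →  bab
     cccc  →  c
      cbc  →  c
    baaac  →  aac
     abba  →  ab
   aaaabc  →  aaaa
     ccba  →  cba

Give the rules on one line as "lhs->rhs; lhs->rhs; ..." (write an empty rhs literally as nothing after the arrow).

baa->a; bba->b; bc->; cc->c

  | cbaabc => cabc => ca
  | aab
  | caab
  | acba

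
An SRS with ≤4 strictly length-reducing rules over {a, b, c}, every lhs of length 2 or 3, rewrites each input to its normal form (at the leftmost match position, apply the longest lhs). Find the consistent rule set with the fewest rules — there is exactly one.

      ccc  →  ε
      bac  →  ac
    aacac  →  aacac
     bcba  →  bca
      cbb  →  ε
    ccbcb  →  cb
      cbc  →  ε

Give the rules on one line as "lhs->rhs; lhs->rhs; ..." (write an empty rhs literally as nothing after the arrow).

  | ccc => ε
  | bac => ac
  | aacac
  | bcba => bca

ba->a; cbb->; cbc->; ccc->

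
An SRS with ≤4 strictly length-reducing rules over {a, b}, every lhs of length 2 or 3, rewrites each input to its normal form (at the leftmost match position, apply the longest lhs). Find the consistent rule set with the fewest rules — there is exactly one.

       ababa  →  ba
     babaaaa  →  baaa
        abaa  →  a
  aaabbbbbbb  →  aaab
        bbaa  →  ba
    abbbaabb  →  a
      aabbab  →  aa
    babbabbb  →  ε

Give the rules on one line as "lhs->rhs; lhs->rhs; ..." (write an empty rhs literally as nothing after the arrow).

aba->; bab->bb; bb->; bba->b

  | ababa => ba
  | babaaaa => bbaaaa => baaa
  | abaa => a
  | aaabbbbbbb => aaabbbbb => aaabbb => aaab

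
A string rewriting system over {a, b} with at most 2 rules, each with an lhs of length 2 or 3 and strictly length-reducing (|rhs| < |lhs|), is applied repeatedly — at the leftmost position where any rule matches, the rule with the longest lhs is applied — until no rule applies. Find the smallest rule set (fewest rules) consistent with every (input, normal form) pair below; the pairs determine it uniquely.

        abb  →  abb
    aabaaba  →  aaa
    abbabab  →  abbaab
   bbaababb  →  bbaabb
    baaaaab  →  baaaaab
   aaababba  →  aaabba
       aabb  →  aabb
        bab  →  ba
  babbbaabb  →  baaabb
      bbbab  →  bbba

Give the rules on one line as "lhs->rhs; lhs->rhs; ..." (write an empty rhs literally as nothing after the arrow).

  | abb
  | aabaaba => aaaba => aaa
  | abbabab => abbaab
  | bbaababb => bbaabb

aba->a; bab->ba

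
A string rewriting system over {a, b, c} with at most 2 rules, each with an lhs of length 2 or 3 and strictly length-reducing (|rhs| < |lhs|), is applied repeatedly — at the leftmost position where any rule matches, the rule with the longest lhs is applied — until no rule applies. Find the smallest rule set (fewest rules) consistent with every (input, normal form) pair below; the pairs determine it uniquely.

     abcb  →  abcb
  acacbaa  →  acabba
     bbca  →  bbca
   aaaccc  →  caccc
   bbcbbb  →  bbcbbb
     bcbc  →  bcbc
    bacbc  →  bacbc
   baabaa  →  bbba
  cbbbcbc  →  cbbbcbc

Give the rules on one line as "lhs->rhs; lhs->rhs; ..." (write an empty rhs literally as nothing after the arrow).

  | abcb
  | acacbaa => acabba
  | bbca
  | aaaccc => caccc

aa->c; cba->bb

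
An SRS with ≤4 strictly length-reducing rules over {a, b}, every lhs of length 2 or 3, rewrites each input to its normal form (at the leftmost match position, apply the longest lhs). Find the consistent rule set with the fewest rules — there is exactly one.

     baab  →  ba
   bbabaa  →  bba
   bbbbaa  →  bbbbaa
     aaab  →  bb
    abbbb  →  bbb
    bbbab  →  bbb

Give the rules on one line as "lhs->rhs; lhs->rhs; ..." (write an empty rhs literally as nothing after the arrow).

aaa->b; ab->; aba->

  | baab => ba
  | bbabaa => bba
  | bbbbaa
  | aaab => bb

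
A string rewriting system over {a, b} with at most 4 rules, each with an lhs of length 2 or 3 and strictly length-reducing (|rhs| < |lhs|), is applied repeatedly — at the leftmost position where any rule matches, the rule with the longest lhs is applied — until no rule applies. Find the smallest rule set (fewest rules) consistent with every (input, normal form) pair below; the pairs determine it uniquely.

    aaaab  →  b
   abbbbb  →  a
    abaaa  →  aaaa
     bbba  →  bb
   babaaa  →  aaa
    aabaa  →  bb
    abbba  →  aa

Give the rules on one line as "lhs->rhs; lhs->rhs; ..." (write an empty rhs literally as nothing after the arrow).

aab->b; ab->a; baa->bb; bba->aa

  | aaaab => aab => b
  | abbbbb => abbbb => abbb => abb => ab => a
  | abaaa => aaaa
  | bbba => baa => bb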